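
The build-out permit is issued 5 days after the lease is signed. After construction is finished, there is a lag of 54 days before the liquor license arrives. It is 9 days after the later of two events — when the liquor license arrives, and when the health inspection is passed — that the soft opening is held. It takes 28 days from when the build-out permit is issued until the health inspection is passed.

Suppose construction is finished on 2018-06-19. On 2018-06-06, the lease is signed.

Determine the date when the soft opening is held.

2018-08-21

Construction is finished: Jun 19, 2018.
The liquor license arrives: Jun 19, 2018 + 54 days = Aug 12, 2018.
The lease is signed: Jun 6, 2018.
The build-out permit is issued: Jun 6, 2018 + 5 days = Jun 11, 2018.
The health inspection is passed: Jun 11, 2018 + 28 days = Jul 9, 2018.
Both prerequisites met — the liquor license arrives (Aug 12, 2018), the health inspection is passed (Jul 9, 2018); the later is Aug 12, 2018.
The soft opening is held: Aug 12, 2018 + 9 days = Aug 21, 2018.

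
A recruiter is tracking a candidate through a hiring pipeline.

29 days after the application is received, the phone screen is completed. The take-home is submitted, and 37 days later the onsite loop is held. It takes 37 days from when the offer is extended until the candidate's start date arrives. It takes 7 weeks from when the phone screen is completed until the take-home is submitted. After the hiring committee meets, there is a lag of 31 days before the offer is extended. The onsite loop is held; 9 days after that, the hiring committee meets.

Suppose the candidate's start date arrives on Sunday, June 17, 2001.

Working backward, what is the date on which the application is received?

Thursday, December 7, 2000

The candidate's start date arrives: Jun 17, 2001.
The offer is extended: Jun 17, 2001 − 37 days = May 11, 2001.
The hiring committee meets: May 11, 2001 − 31 days = Apr 10, 2001.
The onsite loop is held: Apr 10, 2001 − 9 days = Apr 1, 2001.
The take-home is submitted: Apr 1, 2001 − 37 days = Feb 23, 2001.
The phone screen is completed: Feb 23, 2001 − 7 weeks = Jan 5, 2001.
The application is received: Jan 5, 2001 − 29 days = Dec 7, 2000.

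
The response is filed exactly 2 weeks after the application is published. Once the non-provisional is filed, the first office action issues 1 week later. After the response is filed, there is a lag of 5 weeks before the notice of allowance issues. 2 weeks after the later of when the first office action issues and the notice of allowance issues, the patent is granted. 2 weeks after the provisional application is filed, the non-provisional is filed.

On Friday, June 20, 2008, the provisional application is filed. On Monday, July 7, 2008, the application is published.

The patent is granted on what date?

The provisional application is filed: Jun 20, 2008.
The non-provisional is filed: Jun 20, 2008 + 2 weeks = Jul 4, 2008.
The first office action issues: Jul 4, 2008 + 1 week = Jul 11, 2008.
The application is published: Jul 7, 2008.
The response is filed: Jul 7, 2008 + 2 weeks = Jul 21, 2008.
The notice of allowance issues: Jul 21, 2008 + 5 weeks = Aug 25, 2008.
Both prerequisites met — the first office action issues (Jul 11, 2008), the notice of allowance issues (Aug 25, 2008); the later is Aug 25, 2008.
The patent is granted: Aug 25, 2008 + 2 weeks = Sep 8, 2008.

Monday, September 8, 2008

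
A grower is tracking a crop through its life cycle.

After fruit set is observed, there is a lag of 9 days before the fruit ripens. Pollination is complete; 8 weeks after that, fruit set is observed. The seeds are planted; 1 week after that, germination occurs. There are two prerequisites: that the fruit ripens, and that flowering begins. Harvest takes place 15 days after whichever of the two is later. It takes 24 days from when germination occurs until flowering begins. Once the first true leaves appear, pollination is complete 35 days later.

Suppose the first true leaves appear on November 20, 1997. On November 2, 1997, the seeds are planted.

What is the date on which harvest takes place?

The first true leaves appear: Nov 20, 1997.
Pollination is complete: Nov 20, 1997 + 35 days = Dec 25, 1997.
Fruit set is observed: Dec 25, 1997 + 8 weeks = Feb 19, 1998.
The fruit ripens: Feb 19, 1998 + 9 days = Feb 28, 1998.
The seeds are planted: Nov 2, 1997.
Germination occurs: Nov 2, 1997 + 1 week = Nov 9, 1997.
Flowering begins: Nov 9, 1997 + 24 days = Dec 3, 1997.
Both prerequisites met — the fruit ripens (Feb 28, 1998), flowering begins (Dec 3, 1997); the later is Feb 28, 1998.
Harvest takes place: Feb 28, 1998 + 15 days = Mar 15, 1998.

March 15, 1998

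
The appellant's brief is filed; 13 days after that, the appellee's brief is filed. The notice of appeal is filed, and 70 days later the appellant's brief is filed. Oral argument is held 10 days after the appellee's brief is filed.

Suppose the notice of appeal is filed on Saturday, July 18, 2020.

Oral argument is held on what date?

Monday, October 19, 2020

The notice of appeal is filed: Jul 18, 2020.
The appellant's brief is filed: Jul 18, 2020 + 70 days = Sep 26, 2020.
The appellee's brief is filed: Sep 26, 2020 + 13 days = Oct 9, 2020.
Oral argument is held: Oct 9, 2020 + 10 days = Oct 19, 2020.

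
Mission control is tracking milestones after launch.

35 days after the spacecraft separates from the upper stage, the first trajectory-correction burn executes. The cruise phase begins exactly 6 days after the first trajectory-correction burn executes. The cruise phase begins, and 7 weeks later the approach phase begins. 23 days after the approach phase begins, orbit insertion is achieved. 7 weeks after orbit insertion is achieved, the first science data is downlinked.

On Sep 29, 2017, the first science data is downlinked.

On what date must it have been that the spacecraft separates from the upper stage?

Apr 20, 2017

The first science data is downlinked: Sep 29, 2017.
Orbit insertion is achieved: Sep 29, 2017 − 7 weeks = Aug 11, 2017.
The approach phase begins: Aug 11, 2017 − 23 days = Jul 19, 2017.
The cruise phase begins: Jul 19, 2017 − 7 weeks = May 31, 2017.
The first trajectory-correction burn executes: May 31, 2017 − 6 days = May 25, 2017.
The spacecraft separates from the upper stage: May 25, 2017 − 35 days = Apr 20, 2017.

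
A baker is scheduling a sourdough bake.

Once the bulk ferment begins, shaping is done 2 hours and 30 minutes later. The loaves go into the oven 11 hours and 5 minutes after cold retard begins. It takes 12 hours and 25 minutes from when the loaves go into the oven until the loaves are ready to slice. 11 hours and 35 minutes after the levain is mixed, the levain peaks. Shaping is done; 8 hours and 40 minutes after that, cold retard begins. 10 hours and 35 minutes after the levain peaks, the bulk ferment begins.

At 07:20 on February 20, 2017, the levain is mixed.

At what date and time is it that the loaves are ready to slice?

The levain is mixed: 07:20 Feb 20, 2017.
The levain peaks: 07:20 Feb 20, 2017 + 11h35m = 18:55 Feb 20, 2017.
The bulk ferment begins: 18:55 Feb 20, 2017 + 10h35m = 05:30 Feb 21, 2017.
Shaping is done: 05:30 Feb 21, 2017 + 2h30m = 08:00 Feb 21, 2017.
Cold retard begins: 08:00 Feb 21, 2017 + 8h40m = 16:40 Feb 21, 2017.
The loaves go into the oven: 16:40 Feb 21, 2017 + 11h05m = 03:45 Feb 22, 2017.
The loaves are ready to slice: 03:45 Feb 22, 2017 + 12h25m = 16:10 Feb 22, 2017.

16:10 on February 22, 2017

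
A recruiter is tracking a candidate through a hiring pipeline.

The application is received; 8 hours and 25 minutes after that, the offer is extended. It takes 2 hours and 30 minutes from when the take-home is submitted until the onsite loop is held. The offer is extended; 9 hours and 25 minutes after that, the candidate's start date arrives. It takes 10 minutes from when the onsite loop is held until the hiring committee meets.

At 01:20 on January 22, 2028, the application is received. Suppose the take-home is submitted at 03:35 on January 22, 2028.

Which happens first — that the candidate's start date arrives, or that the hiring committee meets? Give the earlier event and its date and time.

The application is received: 01:20 Jan 22, 2028.
The offer is extended: 01:20 Jan 22, 2028 + 8h25m = 09:45 Jan 22, 2028.
The candidate's start date arrives: 09:45 Jan 22, 2028 + 9h25m = 19:10 Jan 22, 2028.
The take-home is submitted: 03:35 Jan 22, 2028.
The onsite loop is held: 03:35 Jan 22, 2028 + 2h30m = 06:05 Jan 22, 2028.
The hiring committee meets: 06:05 Jan 22, 2028 + 10m = 06:15 Jan 22, 2028.
Comparing: the candidate's start date arrives at 19:10 Jan 22, 2028 vs the hiring committee meets at 06:15 Jan 22, 2028. Earlier: the hiring committee meets.

The hiring committee meets — 06:15 on January 22, 2028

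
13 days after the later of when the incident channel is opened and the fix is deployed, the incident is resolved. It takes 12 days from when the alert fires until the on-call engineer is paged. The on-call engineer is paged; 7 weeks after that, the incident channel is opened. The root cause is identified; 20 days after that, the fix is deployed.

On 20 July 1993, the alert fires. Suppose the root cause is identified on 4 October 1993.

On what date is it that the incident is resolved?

6 November 1993

The alert fires: Jul 20, 1993.
The on-call engineer is paged: Jul 20, 1993 + 12 days = Aug 1, 1993.
The incident channel is opened: Aug 1, 1993 + 7 weeks = Sep 19, 1993.
The root cause is identified: Oct 4, 1993.
The fix is deployed: Oct 4, 1993 + 20 days = Oct 24, 1993.
Both prerequisites met — the incident channel is opened (Sep 19, 1993), the fix is deployed (Oct 24, 1993); the later is Oct 24, 1993.
The incident is resolved: Oct 24, 1993 + 13 days = Nov 6, 1993.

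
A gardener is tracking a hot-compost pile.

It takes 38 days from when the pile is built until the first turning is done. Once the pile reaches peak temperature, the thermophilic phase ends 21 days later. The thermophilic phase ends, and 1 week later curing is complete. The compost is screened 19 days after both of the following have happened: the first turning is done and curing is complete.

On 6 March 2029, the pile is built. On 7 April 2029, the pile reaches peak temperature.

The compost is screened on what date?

The pile is built: Mar 6, 2029.
The first turning is done: Mar 6, 2029 + 38 days = Apr 13, 2029.
The pile reaches peak temperature: Apr 7, 2029.
The thermophilic phase ends: Apr 7, 2029 + 21 days = Apr 28, 2029.
Curing is complete: Apr 28, 2029 + 1 week = May 5, 2029.
Both prerequisites met — the first turning is done (Apr 13, 2029), curing is complete (May 5, 2029); the later is May 5, 2029.
The compost is screened: May 5, 2029 + 19 days = May 24, 2029.

24 May 2029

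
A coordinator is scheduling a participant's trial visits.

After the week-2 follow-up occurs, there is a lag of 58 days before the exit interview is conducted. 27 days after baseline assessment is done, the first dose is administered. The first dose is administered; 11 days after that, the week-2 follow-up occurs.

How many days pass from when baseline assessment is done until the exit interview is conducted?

96 days

Causal path: baseline assessment is done → the first dose is administered → the week-2 follow-up occurs → the exit interview is conducted.
Total delay along the path: 27 + 11 + 58 = 96 days.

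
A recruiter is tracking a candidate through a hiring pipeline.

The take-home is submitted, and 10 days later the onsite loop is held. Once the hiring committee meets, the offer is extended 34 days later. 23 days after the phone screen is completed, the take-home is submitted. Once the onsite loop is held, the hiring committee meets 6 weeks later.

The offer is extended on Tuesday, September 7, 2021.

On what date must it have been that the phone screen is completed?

Friday, May 21, 2021

The offer is extended: Sep 7, 2021.
The hiring committee meets: Sep 7, 2021 − 34 days = Aug 4, 2021.
The onsite loop is held: Aug 4, 2021 − 6 weeks = Jun 23, 2021.
The take-home is submitted: Jun 23, 2021 − 10 days = Jun 13, 2021.
The phone screen is completed: Jun 13, 2021 − 23 days = May 21, 2021.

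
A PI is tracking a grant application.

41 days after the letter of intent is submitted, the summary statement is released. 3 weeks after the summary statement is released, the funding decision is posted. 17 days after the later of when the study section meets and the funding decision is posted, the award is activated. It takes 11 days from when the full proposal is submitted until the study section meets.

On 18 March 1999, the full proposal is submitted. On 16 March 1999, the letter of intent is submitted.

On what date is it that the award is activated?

3 June 1999

The full proposal is submitted: Mar 18, 1999.
The study section meets: Mar 18, 1999 + 11 days = Mar 29, 1999.
The letter of intent is submitted: Mar 16, 1999.
The summary statement is released: Mar 16, 1999 + 41 days = Apr 26, 1999.
The funding decision is posted: Apr 26, 1999 + 3 weeks = May 17, 1999.
Both prerequisites met — the study section meets (Mar 29, 1999), the funding decision is posted (May 17, 1999); the later is May 17, 1999.
The award is activated: May 17, 1999 + 17 days = Jun 3, 1999.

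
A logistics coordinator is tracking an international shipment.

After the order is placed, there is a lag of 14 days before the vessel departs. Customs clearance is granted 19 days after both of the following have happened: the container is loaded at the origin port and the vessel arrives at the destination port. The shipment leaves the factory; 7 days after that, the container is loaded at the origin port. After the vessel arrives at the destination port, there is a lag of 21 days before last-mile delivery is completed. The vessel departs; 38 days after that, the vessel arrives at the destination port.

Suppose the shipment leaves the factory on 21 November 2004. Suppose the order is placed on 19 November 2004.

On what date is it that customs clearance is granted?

29 January 2005

The shipment leaves the factory: Nov 21, 2004.
The container is loaded at the origin port: Nov 21, 2004 + 7 days = Nov 28, 2004.
The order is placed: Nov 19, 2004.
The vessel departs: Nov 19, 2004 + 14 days = Dec 3, 2004.
The vessel arrives at the destination port: Dec 3, 2004 + 38 days = Jan 10, 2005.
Both prerequisites met — the container is loaded at the origin port (Nov 28, 2004), the vessel arrives at the destination port (Jan 10, 2005); the later is Jan 10, 2005.
Customs clearance is granted: Jan 10, 2005 + 19 days = Jan 29, 2005.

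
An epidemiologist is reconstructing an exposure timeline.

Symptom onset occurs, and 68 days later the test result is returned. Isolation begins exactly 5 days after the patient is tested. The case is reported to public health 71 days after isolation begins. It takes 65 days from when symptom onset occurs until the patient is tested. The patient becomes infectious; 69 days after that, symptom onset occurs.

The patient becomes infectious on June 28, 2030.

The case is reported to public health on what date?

The patient becomes infectious: Jun 28, 2030.
Symptom onset occurs: Jun 28, 2030 + 69 days = Sep 5, 2030.
The patient is tested: Sep 5, 2030 + 65 days = Nov 9, 2030.
Isolation begins: Nov 9, 2030 + 5 days = Nov 14, 2030.
The case is reported to public health: Nov 14, 2030 + 71 days = Jan 24, 2031.

January 24, 2031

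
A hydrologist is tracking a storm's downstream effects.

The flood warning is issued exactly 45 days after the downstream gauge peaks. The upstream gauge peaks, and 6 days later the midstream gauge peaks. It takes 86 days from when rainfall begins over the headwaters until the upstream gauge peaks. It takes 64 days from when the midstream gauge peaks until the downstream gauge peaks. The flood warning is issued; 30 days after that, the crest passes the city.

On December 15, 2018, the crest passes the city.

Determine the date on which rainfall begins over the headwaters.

April 28, 2018

The crest passes the city: Dec 15, 2018.
The flood warning is issued: Dec 15, 2018 − 30 days = Nov 15, 2018.
The downstream gauge peaks: Nov 15, 2018 − 45 days = Oct 1, 2018.
The midstream gauge peaks: Oct 1, 2018 − 64 days = Jul 29, 2018.
The upstream gauge peaks: Jul 29, 2018 − 6 days = Jul 23, 2018.
Rainfall begins over the headwaters: Jul 23, 2018 − 86 days = Apr 28, 2018.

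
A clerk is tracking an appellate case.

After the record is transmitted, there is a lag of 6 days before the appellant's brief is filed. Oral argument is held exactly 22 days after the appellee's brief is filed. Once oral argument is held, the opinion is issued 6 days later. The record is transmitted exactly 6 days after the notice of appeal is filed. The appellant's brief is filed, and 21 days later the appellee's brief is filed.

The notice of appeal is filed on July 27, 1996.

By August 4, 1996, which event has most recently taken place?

The notice of appeal is filed: Jul 27, 1996.
The record is transmitted: Jul 27, 1996 + 6 days = Aug 2, 1996.
The appellant's brief is filed: Aug 2, 1996 + 6 days = Aug 8, 1996.
The appellee's brief is filed: Aug 8, 1996 + 21 days = Aug 29, 1996.
Oral argument is held: Aug 29, 1996 + 22 days = Sep 20, 1996.
The opinion is issued: Sep 20, 1996 + 6 days = Sep 26, 1996.
Aug 4, 1996 falls between when the record is transmitted (Aug 2, 1996) and when the appellant's brief is filed (Aug 8, 1996).

The record is transmitted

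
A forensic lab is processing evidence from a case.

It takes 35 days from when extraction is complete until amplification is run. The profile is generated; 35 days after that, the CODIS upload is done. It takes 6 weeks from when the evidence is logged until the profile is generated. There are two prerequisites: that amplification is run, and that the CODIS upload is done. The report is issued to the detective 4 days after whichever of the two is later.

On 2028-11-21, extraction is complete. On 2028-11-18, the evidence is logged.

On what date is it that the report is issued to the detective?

2029-02-07

Extraction is complete: Nov 21, 2028.
Amplification is run: Nov 21, 2028 + 35 days = Dec 26, 2028.
The evidence is logged: Nov 18, 2028.
The profile is generated: Nov 18, 2028 + 6 weeks = Dec 30, 2028.
The CODIS upload is done: Dec 30, 2028 + 35 days = Feb 3, 2029.
Both prerequisites met — amplification is run (Dec 26, 2028), the CODIS upload is done (Feb 3, 2029); the later is Feb 3, 2029.
The report is issued to the detective: Feb 3, 2029 + 4 days = Feb 7, 2029.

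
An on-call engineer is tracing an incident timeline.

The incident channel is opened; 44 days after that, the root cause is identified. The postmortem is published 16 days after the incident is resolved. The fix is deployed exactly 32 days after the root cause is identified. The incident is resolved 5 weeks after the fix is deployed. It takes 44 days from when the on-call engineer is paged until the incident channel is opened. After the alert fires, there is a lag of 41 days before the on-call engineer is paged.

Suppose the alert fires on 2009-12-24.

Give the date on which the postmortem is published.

The alert fires: Dec 24, 2009.
The on-call engineer is paged: Dec 24, 2009 + 41 days = Feb 3, 2010.
The incident channel is opened: Feb 3, 2010 + 44 days = Mar 19, 2010.
The root cause is identified: Mar 19, 2010 + 44 days = May 2, 2010.
The fix is deployed: May 2, 2010 + 32 days = Jun 3, 2010.
The incident is resolved: Jun 3, 2010 + 5 weeks = Jul 8, 2010.
The postmortem is published: Jul 8, 2010 + 16 days = Jul 24, 2010.

2010-07-24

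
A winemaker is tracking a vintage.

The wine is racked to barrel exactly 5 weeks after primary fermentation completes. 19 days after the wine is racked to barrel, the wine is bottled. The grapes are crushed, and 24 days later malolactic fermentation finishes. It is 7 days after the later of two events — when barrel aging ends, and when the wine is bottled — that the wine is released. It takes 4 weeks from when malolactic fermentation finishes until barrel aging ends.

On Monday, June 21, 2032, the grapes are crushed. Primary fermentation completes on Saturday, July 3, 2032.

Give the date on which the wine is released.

The grapes are crushed: Jun 21, 2032.
Malolactic fermentation finishes: Jun 21, 2032 + 24 days = Jul 15, 2032.
Barrel aging ends: Jul 15, 2032 + 4 weeks = Aug 12, 2032.
Primary fermentation completes: Jul 3, 2032.
The wine is racked to barrel: Jul 3, 2032 + 5 weeks = Aug 7, 2032.
The wine is bottled: Aug 7, 2032 + 19 days = Aug 26, 2032.
Both prerequisites met — barrel aging ends (Aug 12, 2032), the wine is bottled (Aug 26, 2032); the later is Aug 26, 2032.
The wine is released: Aug 26, 2032 + 7 days = Sep 2, 2032.

Thursday, September 2, 2032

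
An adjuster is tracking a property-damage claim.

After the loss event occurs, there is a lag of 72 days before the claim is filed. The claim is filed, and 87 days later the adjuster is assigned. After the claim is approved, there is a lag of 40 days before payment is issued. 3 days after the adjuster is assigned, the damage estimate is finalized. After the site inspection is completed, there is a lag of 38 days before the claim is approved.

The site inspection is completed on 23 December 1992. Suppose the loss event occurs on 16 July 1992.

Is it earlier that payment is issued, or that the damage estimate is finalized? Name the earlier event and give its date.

The site inspection is completed: Dec 23, 1992.
The claim is approved: Dec 23, 1992 + 38 days = Jan 30, 1993.
Payment is issued: Jan 30, 1993 + 40 days = Mar 11, 1993.
The loss event occurs: Jul 16, 1992.
The claim is filed: Jul 16, 1992 + 72 days = Sep 26, 1992.
The adjuster is assigned: Sep 26, 1992 + 87 days = Dec 22, 1992.
The damage estimate is finalized: Dec 22, 1992 + 3 days = Dec 25, 1992.
Comparing: payment is issued on Mar 11, 1993 vs the damage estimate is finalized on Dec 25, 1992. Earlier: the damage estimate is finalized.

The damage estimate is finalized — 25 December 1992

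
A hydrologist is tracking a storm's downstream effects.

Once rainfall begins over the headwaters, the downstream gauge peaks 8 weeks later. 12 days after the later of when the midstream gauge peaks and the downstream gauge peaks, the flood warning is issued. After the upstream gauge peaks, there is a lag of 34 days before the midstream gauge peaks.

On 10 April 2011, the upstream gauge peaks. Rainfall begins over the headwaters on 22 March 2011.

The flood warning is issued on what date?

29 May 2011

The upstream gauge peaks: Apr 10, 2011.
The midstream gauge peaks: Apr 10, 2011 + 34 days = May 14, 2011.
Rainfall begins over the headwaters: Mar 22, 2011.
The downstream gauge peaks: Mar 22, 2011 + 8 weeks = May 17, 2011.
Both prerequisites met — the midstream gauge peaks (May 14, 2011), the downstream gauge peaks (May 17, 2011); the later is May 17, 2011.
The flood warning is issued: May 17, 2011 + 12 days = May 29, 2011.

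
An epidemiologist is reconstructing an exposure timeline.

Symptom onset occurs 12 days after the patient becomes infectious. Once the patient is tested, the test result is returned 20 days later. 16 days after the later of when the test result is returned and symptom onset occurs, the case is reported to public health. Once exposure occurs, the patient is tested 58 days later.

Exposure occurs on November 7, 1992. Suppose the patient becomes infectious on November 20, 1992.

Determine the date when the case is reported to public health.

Exposure occurs: Nov 7, 1992.
The patient is tested: Nov 7, 1992 + 58 days = Jan 4, 1993.
The test result is returned: Jan 4, 1993 + 20 days = Jan 24, 1993.
The patient becomes infectious: Nov 20, 1992.
Symptom onset occurs: Nov 20, 1992 + 12 days = Dec 2, 1992.
Both prerequisites met — the test result is returned (Jan 24, 1993), symptom onset occurs (Dec 2, 1992); the later is Jan 24, 1993.
The case is reported to public health: Jan 24, 1993 + 16 days = Feb 9, 1993.

February 9, 1993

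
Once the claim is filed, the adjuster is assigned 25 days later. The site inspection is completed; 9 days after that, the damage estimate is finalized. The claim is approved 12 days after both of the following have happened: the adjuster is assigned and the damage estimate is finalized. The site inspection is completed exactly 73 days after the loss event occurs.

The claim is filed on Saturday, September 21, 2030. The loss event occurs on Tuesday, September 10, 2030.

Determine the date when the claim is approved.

Friday, December 13, 2030

The claim is filed: Sep 21, 2030.
The adjuster is assigned: Sep 21, 2030 + 25 days = Oct 16, 2030.
The loss event occurs: Sep 10, 2030.
The site inspection is completed: Sep 10, 2030 + 73 days = Nov 22, 2030.
The damage estimate is finalized: Nov 22, 2030 + 9 days = Dec 1, 2030.
Both prerequisites met — the adjuster is assigned (Oct 16, 2030), the damage estimate is finalized (Dec 1, 2030); the later is Dec 1, 2030.
The claim is approved: Dec 1, 2030 + 12 days = Dec 13, 2030.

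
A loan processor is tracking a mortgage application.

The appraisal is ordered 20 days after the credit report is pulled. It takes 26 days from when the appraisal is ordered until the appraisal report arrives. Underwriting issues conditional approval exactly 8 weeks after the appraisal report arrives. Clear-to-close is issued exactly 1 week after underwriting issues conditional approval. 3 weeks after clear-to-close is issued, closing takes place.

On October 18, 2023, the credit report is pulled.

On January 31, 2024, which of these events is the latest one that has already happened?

The credit report is pulled: Oct 18, 2023.
The appraisal is ordered: Oct 18, 2023 + 20 days = Nov 7, 2023.
The appraisal report arrives: Nov 7, 2023 + 26 days = Dec 3, 2023.
Underwriting issues conditional approval: Dec 3, 2023 + 8 weeks = Jan 28, 2024.
Clear-to-close is issued: Jan 28, 2024 + 1 week = Feb 4, 2024.
Closing takes place: Feb 4, 2024 + 3 weeks = Feb 25, 2024.
Jan 31, 2024 falls between when underwriting issues conditional approval (Jan 28, 2024) and when clear-to-close is issued (Feb 4, 2024).

Underwriting issues conditional approval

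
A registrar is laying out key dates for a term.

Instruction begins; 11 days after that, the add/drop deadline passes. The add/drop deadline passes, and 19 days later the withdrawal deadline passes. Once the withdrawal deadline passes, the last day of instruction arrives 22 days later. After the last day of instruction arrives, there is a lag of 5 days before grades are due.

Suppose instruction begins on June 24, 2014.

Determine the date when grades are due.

August 20, 2014

Instruction begins: Jun 24, 2014.
The add/drop deadline passes: Jun 24, 2014 + 11 days = Jul 5, 2014.
The withdrawal deadline passes: Jul 5, 2014 + 19 days = Jul 24, 2014.
The last day of instruction arrives: Jul 24, 2014 + 22 days = Aug 15, 2014.
Grades are due: Aug 15, 2014 + 5 days = Aug 20, 2014.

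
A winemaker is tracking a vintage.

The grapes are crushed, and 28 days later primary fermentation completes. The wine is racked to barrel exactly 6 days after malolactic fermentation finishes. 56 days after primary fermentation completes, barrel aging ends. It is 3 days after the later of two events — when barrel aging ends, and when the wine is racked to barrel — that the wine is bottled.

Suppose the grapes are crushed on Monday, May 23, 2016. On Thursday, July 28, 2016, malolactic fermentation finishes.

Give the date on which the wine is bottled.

The grapes are crushed: May 23, 2016.
Primary fermentation completes: May 23, 2016 + 28 days = Jun 20, 2016.
Barrel aging ends: Jun 20, 2016 + 56 days = Aug 15, 2016.
Malolactic fermentation finishes: Jul 28, 2016.
The wine is racked to barrel: Jul 28, 2016 + 6 days = Aug 3, 2016.
Both prerequisites met — barrel aging ends (Aug 15, 2016), the wine is racked to barrel (Aug 3, 2016); the later is Aug 15, 2016.
The wine is bottled: Aug 15, 2016 + 3 days = Aug 18, 2016.

Thursday, August 18, 2016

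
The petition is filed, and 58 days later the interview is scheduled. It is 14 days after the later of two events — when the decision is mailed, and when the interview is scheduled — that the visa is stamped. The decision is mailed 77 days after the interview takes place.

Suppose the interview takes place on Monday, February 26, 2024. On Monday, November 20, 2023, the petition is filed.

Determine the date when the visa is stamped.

The interview takes place: Feb 26, 2024.
The decision is mailed: Feb 26, 2024 + 77 days = May 13, 2024.
The petition is filed: Nov 20, 2023.
The interview is scheduled: Nov 20, 2023 + 58 days = Jan 17, 2024.
Both prerequisites met — the decision is mailed (May 13, 2024), the interview is scheduled (Jan 17, 2024); the later is May 13, 2024.
The visa is stamped: May 13, 2024 + 14 days = May 27, 2024.

Monday, May 27, 2024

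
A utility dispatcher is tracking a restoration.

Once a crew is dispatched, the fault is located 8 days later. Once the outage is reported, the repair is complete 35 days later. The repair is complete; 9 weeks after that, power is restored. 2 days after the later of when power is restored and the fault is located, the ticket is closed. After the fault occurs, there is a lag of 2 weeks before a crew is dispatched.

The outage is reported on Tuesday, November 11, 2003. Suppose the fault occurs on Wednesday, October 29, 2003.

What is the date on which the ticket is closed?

Thursday, February 19, 2004

The outage is reported: Nov 11, 2003.
The repair is complete: Nov 11, 2003 + 35 days = Dec 16, 2003.
Power is restored: Dec 16, 2003 + 9 weeks = Feb 17, 2004.
The fault occurs: Oct 29, 2003.
A crew is dispatched: Oct 29, 2003 + 2 weeks = Nov 12, 2003.
The fault is located: Nov 12, 2003 + 8 days = Nov 20, 2003.
Both prerequisites met — power is restored (Feb 17, 2004), the fault is located (Nov 20, 2003); the later is Feb 17, 2004.
The ticket is closed: Feb 17, 2004 + 2 days = Feb 19, 2004.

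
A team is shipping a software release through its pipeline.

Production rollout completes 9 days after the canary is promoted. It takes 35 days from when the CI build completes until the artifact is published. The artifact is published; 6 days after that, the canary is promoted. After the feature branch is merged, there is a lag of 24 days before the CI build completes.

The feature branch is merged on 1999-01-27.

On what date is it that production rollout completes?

The feature branch is merged: Jan 27, 1999.
The CI build completes: Jan 27, 1999 + 24 days = Feb 20, 1999.
The artifact is published: Feb 20, 1999 + 35 days = Mar 27, 1999.
The canary is promoted: Mar 27, 1999 + 6 days = Apr 2, 1999.
Production rollout completes: Apr 2, 1999 + 9 days = Apr 11, 1999.

1999-04-11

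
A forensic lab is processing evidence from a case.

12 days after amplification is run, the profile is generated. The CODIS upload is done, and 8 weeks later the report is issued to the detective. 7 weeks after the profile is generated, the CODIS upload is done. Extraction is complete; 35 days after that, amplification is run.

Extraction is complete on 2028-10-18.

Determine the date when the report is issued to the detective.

Extraction is complete: Oct 18, 2028.
Amplification is run: Oct 18, 2028 + 35 days = Nov 22, 2028.
The profile is generated: Nov 22, 2028 + 12 days = Dec 4, 2028.
The CODIS upload is done: Dec 4, 2028 + 7 weeks = Jan 22, 2029.
The report is issued to the detective: Jan 22, 2029 + 8 weeks = Mar 19, 2029.

2029-03-19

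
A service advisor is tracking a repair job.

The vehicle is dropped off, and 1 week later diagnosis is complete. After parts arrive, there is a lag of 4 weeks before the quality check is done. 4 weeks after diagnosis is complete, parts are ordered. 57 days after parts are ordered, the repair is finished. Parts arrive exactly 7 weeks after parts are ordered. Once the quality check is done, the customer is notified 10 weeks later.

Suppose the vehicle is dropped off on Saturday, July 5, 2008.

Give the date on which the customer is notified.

Saturday, January 3, 2009

The vehicle is dropped off: Jul 5, 2008.
Diagnosis is complete: Jul 5, 2008 + 1 week = Jul 12, 2008.
Parts are ordered: Jul 12, 2008 + 4 weeks = Aug 9, 2008.
Parts arrive: Aug 9, 2008 + 7 weeks = Sep 27, 2008.
The quality check is done: Sep 27, 2008 + 4 weeks = Oct 25, 2008.
The customer is notified: Oct 25, 2008 + 10 weeks = Jan 3, 2009.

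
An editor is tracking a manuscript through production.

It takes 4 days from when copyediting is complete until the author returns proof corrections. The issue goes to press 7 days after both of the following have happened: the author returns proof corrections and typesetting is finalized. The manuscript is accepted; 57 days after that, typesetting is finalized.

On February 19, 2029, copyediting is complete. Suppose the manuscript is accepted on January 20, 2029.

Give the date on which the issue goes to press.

Copyediting is complete: Feb 19, 2029.
The author returns proof corrections: Feb 19, 2029 + 4 days = Feb 23, 2029.
The manuscript is accepted: Jan 20, 2029.
Typesetting is finalized: Jan 20, 2029 + 57 days = Mar 18, 2029.
Both prerequisites met — the author returns proof corrections (Feb 23, 2029), typesetting is finalized (Mar 18, 2029); the later is Mar 18, 2029.
The issue goes to press: Mar 18, 2029 + 7 days = Mar 25, 2029.

March 25, 2029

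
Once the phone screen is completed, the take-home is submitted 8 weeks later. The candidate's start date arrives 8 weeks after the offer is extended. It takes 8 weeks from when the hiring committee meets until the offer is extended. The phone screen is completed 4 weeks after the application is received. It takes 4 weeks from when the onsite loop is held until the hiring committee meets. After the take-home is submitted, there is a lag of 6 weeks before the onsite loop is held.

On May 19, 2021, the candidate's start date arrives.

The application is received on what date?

August 26, 2020

The candidate's start date arrives: May 19, 2021.
The offer is extended: May 19, 2021 − 8 weeks = Mar 24, 2021.
The hiring committee meets: Mar 24, 2021 − 8 weeks = Jan 27, 2021.
The onsite loop is held: Jan 27, 2021 − 4 weeks = Dec 30, 2020.
The take-home is submitted: Dec 30, 2020 − 6 weeks = Nov 18, 2020.
The phone screen is completed: Nov 18, 2020 − 8 weeks = Sep 23, 2020.
The application is received: Sep 23, 2020 − 4 weeks = Aug 26, 2020.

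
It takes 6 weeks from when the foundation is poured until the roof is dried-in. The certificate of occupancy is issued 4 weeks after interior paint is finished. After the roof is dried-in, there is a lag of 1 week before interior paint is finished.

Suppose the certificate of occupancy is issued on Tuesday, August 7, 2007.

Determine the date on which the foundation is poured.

Tuesday, May 22, 2007

The certificate of occupancy is issued: Aug 7, 2007.
Interior paint is finished: Aug 7, 2007 − 4 weeks = Jul 10, 2007.
The roof is dried-in: Jul 10, 2007 − 1 week = Jul 3, 2007.
The foundation is poured: Jul 3, 2007 − 6 weeks = May 22, 2007.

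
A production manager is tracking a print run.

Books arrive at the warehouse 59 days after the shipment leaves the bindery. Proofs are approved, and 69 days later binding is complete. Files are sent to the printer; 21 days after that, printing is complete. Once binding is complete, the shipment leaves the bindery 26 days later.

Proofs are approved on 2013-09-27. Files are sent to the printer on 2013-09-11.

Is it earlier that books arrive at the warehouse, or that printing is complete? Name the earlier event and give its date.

Proofs are approved: Sep 27, 2013.
Binding is complete: Sep 27, 2013 + 69 days = Dec 5, 2013.
The shipment leaves the bindery: Dec 5, 2013 + 26 days = Dec 31, 2013.
Books arrive at the warehouse: Dec 31, 2013 + 59 days = Feb 28, 2014.
Files are sent to the printer: Sep 11, 2013.
Printing is complete: Sep 11, 2013 + 21 days = Oct 2, 2013.
Comparing: books arrive at the warehouse on Feb 28, 2014 vs printing is complete on Oct 2, 2013. Earlier: printing is complete.

Printing is complete — 2013-10-02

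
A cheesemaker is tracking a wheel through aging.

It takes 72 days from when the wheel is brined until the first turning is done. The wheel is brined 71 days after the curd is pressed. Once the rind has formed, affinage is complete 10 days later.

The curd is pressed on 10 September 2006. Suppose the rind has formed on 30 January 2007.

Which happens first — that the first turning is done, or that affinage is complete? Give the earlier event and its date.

The curd is pressed: Sep 10, 2006.
The wheel is brined: Sep 10, 2006 + 71 days = Nov 20, 2006.
The first turning is done: Nov 20, 2006 + 72 days = Jan 31, 2007.
The rind has formed: Jan 30, 2007.
Affinage is complete: Jan 30, 2007 + 10 days = Feb 9, 2007.
Comparing: the first turning is done on Jan 31, 2007 vs affinage is complete on Feb 9, 2007. Earlier: the first turning is done.

The first turning is done — 31 January 2007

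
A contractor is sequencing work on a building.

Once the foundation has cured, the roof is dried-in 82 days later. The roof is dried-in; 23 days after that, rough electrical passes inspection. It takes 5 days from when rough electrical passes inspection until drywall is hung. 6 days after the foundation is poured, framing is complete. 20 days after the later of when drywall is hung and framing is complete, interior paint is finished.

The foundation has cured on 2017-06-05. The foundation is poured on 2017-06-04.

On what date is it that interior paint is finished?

The foundation has cured: Jun 5, 2017.
The roof is dried-in: Jun 5, 2017 + 82 days = Aug 26, 2017.
Rough electrical passes inspection: Aug 26, 2017 + 23 days = Sep 18, 2017.
Drywall is hung: Sep 18, 2017 + 5 days = Sep 23, 2017.
The foundation is poured: Jun 4, 2017.
Framing is complete: Jun 4, 2017 + 6 days = Jun 10, 2017.
Both prerequisites met — drywall is hung (Sep 23, 2017), framing is complete (Jun 10, 2017); the later is Sep 23, 2017.
Interior paint is finished: Sep 23, 2017 + 20 days = Oct 13, 2017.

2017-10-13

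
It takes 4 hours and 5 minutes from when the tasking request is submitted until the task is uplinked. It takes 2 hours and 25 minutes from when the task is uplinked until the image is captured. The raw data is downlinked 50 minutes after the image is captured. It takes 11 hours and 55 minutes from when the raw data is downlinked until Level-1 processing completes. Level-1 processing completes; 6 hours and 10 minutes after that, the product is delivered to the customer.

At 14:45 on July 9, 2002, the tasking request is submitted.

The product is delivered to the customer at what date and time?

16:10 on July 10, 2002

The tasking request is submitted: 14:45 Jul 9, 2002.
The task is uplinked: 14:45 Jul 9, 2002 + 4h05m = 18:50 Jul 9, 2002.
The image is captured: 18:50 Jul 9, 2002 + 2h25m = 21:15 Jul 9, 2002.
The raw data is downlinked: 21:15 Jul 9, 2002 + 50m = 22:05 Jul 9, 2002.
Level-1 processing completes: 22:05 Jul 9, 2002 + 11h55m = 10:00 Jul 10, 2002.
The product is delivered to the customer: 10:00 Jul 10, 2002 + 6h10m = 16:10 Jul 10, 2002.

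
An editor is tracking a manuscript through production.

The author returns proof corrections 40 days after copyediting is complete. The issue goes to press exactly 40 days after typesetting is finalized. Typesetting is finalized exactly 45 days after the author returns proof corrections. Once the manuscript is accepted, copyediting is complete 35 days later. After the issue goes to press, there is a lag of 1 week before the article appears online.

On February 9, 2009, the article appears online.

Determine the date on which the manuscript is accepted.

The article appears online: Feb 9, 2009.
The issue goes to press: Feb 9, 2009 − 1 week = Feb 2, 2009.
Typesetting is finalized: Feb 2, 2009 − 40 days = Dec 24, 2008.
The author returns proof corrections: Dec 24, 2008 − 45 days = Nov 9, 2008.
Copyediting is complete: Nov 9, 2008 − 40 days = Sep 30, 2008.
The manuscript is accepted: Sep 30, 2008 − 35 days = Aug 26, 2008.

August 26, 2008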